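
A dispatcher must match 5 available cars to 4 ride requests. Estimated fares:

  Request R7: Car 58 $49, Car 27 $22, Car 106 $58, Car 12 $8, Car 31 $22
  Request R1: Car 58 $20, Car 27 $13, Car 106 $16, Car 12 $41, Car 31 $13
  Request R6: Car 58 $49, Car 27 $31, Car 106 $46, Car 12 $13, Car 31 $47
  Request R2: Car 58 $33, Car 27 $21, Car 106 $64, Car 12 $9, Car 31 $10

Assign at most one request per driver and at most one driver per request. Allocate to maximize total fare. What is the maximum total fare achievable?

Maximum total: $201

This is a one-to-one assignment (maximum-weight bipartite matching).
Optimal: Car 58→Request R7 ($49), Car 12→Request R1 ($41), Car 31→Request R6 ($47), Car 106→Request R2 ($64) — total 49+41+47+64 = $201.
Column-greedy (each request in turn goes to its best remaining driver) gives $169, worse by 32.
Checked against all permutations: $201 is optimal.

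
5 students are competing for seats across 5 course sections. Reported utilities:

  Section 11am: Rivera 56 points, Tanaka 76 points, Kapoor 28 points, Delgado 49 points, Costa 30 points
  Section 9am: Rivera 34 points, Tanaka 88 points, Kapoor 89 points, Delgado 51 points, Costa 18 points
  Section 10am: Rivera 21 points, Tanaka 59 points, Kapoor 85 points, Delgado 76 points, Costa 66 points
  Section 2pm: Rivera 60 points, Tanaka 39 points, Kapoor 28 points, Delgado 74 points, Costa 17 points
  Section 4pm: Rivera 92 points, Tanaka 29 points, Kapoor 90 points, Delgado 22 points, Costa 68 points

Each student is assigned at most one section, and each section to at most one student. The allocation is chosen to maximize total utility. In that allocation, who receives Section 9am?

Kapoor receives Section 9am.

Optimal: Rivera→Section 4pm (92 points), Tanaka→Section 11am (76 points), Kapoor→Section 9am (89 points), Delgado→Section 2pm (74 points), Costa→Section 10am (66 points) — total 92+76+89+74+66 = 397 points.
Max-entry greedy (repeatedly take the single best remaining cell) gives 350 points, worse by 47.
Next-best assignment: Rivera→Section 11am, Tanaka→Section 9am, Kapoor→Section 4pm, Delgado→Section 2pm, Costa→Section 10am = 374 points.
Swapping Rivera↔Tanaka (Rivera→Section 11am 56 points, Tanaka→Section 4pm 29 points) loses 83.
Checked against all permutations: 397 points is optimal.
Kapoor's own top section is Section 4pm (90 points), but forcing Kapoor→Section 4pm and reassigning the rest optimally gives only 374 points — worse by 23.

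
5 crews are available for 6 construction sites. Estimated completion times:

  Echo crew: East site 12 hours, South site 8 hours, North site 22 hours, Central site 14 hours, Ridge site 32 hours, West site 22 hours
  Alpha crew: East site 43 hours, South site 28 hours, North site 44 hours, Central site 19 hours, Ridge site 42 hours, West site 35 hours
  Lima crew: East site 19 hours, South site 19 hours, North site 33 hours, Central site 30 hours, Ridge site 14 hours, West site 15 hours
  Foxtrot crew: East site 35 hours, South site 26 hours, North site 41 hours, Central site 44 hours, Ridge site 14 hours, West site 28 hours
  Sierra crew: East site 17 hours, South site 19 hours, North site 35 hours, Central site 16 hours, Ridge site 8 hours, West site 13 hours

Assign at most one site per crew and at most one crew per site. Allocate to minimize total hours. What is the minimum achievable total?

This is a one-to-one assignment (minimum-cost bipartite matching).
Optimal: Echo crew→South site (8 hours), Alpha crew→Central site (19 hours), Lima crew→East site (19 hours), Foxtrot crew→Ridge site (14 hours), Sierra crew→West site (13 hours) — total 8+19+19+14+13 = 73 hours.
Min-entry greedy (repeatedly take the single cheapest remaining cell) gives 85 hours, worse by 12.
Swapping Echo crew↔Alpha crew (Echo crew→Central site 14 hours, Alpha crew→South site 28 hours) adds 15.
Checked against all permutations: 73 hours is optimal.

Minimum total: 73 hours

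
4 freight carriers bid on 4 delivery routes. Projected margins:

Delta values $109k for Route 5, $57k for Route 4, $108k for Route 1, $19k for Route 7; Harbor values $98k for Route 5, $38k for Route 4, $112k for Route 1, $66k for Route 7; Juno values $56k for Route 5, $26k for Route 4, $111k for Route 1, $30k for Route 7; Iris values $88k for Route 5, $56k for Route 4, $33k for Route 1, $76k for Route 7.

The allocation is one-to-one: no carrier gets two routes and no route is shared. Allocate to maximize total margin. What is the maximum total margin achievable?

Maximum total: $342k

This is a one-to-one assignment (maximum-weight bipartite matching).
Optimal: Delta→Route 5 ($109k), Harbor→Route 7 ($66k), Juno→Route 1 ($111k), Iris→Route 4 ($56k) — total 109+66+111+56 = $342k.
Column-greedy (each route in turn goes to its best remaining carrier) gives $307k, worse by 35.
Swapping Delta↔Iris (Delta→Route 4 $57k, Iris→Route 5 $88k) loses 20.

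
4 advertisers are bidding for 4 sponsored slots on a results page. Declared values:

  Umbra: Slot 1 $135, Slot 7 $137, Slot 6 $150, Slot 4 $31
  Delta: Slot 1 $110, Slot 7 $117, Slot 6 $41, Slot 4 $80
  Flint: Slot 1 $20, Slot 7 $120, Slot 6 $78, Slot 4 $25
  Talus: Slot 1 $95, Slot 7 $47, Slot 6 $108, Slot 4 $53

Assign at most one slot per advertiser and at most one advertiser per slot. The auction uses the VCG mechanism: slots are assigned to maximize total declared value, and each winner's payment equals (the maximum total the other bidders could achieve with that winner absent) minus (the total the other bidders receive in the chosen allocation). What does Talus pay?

Talus pays $30.

Efficient allocation: Umbra→Slot 6 ($150), Delta→Slot 4 ($80), Flint→Slot 7 ($120), Talus→Slot 1 ($95); total welfare W = $445.
Talus receives Slot 1 at value $95, so the others get W − 95 = $350.
Without Talus: best allocation of the remaining 3 bidders over all 4 slots is Umbra→Slot 6 ($150), Delta→Slot 1 ($110), Flint→Slot 7 ($120), total $380.
VCG payment = (others' best without Talus) − (others' welfare with Talus) = 380 − 350 = $30.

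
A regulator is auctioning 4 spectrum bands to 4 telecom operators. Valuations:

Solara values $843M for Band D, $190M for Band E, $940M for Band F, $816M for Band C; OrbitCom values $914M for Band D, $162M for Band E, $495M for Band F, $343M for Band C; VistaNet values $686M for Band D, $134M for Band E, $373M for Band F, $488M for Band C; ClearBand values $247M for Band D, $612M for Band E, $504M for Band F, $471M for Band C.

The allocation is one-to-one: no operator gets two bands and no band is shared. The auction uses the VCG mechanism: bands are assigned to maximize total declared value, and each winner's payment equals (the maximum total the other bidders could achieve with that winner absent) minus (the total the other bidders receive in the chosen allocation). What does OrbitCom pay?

Efficient allocation: Solara→Band F ($940M), OrbitCom→Band D ($914M), VistaNet→Band C ($488M), ClearBand→Band E ($612M); total welfare W = $2954M.
OrbitCom receives Band D at value $914M, so the others get W − 914 = $2040M.
Without OrbitCom: best allocation of the remaining 3 bidders over all 4 bands is Solara→Band F ($940M), VistaNet→Band D ($686M), ClearBand→Band E ($612M), total $2238M.
VCG payment = (others' best without OrbitCom) − (others' welfare with OrbitCom) = 2238 − 2040 = $198M.

OrbitCom pays $198M.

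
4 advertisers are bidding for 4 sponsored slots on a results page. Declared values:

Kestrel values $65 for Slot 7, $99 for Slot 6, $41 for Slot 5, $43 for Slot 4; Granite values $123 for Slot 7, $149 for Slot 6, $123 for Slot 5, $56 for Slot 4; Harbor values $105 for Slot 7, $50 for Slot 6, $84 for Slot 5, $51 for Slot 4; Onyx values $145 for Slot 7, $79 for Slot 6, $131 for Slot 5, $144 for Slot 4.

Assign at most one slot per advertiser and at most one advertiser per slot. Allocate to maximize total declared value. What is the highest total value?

Optimal: Kestrel→Slot 6 ($99), Granite→Slot 5 ($123), Harbor→Slot 7 ($105), Onyx→Slot 4 ($144) — total 99+123+105+144 = $471.
Row-greedy (each advertiser in turn takes its best remaining slot) gives $450, worse by 21.

Max total: $471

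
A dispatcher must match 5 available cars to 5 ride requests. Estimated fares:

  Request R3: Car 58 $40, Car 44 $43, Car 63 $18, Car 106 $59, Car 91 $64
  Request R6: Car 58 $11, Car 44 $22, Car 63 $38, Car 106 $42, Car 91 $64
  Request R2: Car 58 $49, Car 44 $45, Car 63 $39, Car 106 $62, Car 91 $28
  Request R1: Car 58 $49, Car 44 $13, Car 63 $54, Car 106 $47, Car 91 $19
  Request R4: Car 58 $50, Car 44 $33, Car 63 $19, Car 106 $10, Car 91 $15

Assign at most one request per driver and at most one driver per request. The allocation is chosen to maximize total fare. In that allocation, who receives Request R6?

Optimal: Car 58→Request R4 ($50), Car 44→Request R3 ($43), Car 63→Request R1 ($54), Car 106→Request R2 ($62), Car 91→Request R6 ($64) — total 50+43+54+62+64 = $273.
Max-entry greedy (repeatedly take the single best remaining cell) gives $252, worse by 21.
Next-best assignment: Car 58→Request R4, Car 44→Request R2, Car 63→Request R1, Car 106→Request R3, Car 91→Request R6 = $272.
Swapping Car 63↔Car 58 (Car 63→Request R4 $19, Car 58→Request R1 $49) loses 36.
Checked against all permutations: $273 is optimal.
Car 91's own top request is Request R3 ($64), but forcing Car 91→Request R3 and reassigning the rest optimally gives only $255 — worse by 18.

Car 91 receives Request R6.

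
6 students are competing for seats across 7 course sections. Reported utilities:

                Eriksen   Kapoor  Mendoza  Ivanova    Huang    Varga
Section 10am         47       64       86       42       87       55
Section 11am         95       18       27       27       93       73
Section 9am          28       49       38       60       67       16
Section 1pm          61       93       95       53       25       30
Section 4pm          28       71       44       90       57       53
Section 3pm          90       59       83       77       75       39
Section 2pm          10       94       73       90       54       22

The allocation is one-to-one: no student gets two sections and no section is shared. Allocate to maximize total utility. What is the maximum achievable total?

Maximum total: 529 points

This is the linear assignment problem.
Optimal: Eriksen→Section 3pm (90 points), Kapoor→Section 2pm (94 points), Mendoza→Section 1pm (95 points), Ivanova→Section 4pm (90 points), Huang→Section 10am (87 points), Varga→Section 11am (73 points) — total 90+94+95+90+87+73 = 529 points.
Max-entry greedy (repeatedly take the single best remaining cell) gives 500 points, worse by 29.
Swapping Huang↔Kapoor (Huang→Section 2pm 54 points, Kapoor→Section 10am 64 points) loses 63.
Checked against all permutations: 529 points is optimal.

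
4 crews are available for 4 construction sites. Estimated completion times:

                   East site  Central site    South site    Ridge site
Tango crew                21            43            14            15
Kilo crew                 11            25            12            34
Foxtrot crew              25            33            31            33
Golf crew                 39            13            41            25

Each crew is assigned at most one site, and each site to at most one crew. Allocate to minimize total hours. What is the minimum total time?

Min total: 65 hours

Optimal: Tango crew→Ridge site (15 hours), Kilo crew→South site (12 hours), Foxtrot crew→East site (25 hours), Golf crew→Central site (13 hours) — total 15+12+25+13 = 65 hours.
Row-greedy (each crew in turn takes its cheapest remaining site) gives 83 hours, worse by 18.
Checked against all permutations: 65 hours is optimal.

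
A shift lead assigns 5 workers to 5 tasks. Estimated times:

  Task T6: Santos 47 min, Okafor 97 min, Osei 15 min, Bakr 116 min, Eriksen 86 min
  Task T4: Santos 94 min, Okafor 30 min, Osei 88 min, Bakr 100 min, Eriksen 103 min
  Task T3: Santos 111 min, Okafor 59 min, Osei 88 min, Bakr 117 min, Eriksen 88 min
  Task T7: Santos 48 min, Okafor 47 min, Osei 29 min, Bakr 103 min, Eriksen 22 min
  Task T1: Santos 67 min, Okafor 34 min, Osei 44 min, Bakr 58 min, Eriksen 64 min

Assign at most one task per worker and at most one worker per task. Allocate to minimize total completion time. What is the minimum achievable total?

Min total: 236 min

Optimal: Santos→Task T3 (111 min), Okafor→Task T4 (30 min), Osei→Task T6 (15 min), Bakr→Task T1 (58 min), Eriksen→Task T7 (22 min) — total 111+30+15+58+22 = 236 min.
Every other assignment is strictly worse.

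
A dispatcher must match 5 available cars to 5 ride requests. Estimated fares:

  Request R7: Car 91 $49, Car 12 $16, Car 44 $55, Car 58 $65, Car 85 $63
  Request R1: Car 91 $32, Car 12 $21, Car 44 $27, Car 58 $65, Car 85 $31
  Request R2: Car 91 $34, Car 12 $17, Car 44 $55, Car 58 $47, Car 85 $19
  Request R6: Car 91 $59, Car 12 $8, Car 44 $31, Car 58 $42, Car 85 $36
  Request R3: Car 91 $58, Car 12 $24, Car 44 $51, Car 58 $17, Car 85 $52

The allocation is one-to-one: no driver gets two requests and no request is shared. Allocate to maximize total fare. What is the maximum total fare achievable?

Maximum total: $266

Optimal: Car 91→Request R6 ($59), Car 12→Request R3 ($24), Car 44→Request R2 ($55), Car 58→Request R1 ($65), Car 85→Request R7 ($63) — total 59+24+55+65+63 = $266.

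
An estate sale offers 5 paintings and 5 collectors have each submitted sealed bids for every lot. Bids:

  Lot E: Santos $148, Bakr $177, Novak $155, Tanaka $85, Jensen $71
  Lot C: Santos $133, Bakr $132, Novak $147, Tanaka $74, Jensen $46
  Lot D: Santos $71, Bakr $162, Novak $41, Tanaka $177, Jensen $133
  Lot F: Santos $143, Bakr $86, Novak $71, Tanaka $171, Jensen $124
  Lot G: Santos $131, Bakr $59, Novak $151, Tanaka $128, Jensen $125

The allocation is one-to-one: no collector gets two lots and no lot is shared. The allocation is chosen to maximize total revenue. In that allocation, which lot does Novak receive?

This is a one-to-one assignment (maximum-weight bipartite matching).
Optimal: Santos→Lot F ($143), Bakr→Lot E ($177), Novak→Lot C ($147), Tanaka→Lot D ($177), Jensen→Lot G ($125) — total 143+177+147+177+125 = $769.
Row-greedy (each collector in turn takes its best remaining lot) gives $678, worse by 91.
Novak's own top lot is Lot E ($155), but forcing Novak→Lot E and reassigning the rest optimally gives only $746 — worse by 23.

Novak receives Lot C.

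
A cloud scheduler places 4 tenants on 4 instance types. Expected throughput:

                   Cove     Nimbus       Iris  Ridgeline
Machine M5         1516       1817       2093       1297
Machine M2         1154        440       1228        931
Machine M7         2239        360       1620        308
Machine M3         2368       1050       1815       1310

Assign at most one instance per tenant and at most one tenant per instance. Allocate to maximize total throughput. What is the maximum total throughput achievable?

Max total: 6802 ops/s

This is the linear assignment problem.
Optimal: Cove→Machine M7 (2239 ops/s), Nimbus→Machine M5 (1817 ops/s), Iris→Machine M3 (1815 ops/s), Ridgeline→Machine M2 (931 ops/s) — total 2239+1817+1815+931 = 6802 ops/s.
Next-best assignment: Cove→Machine M3, Nimbus→Machine M5, Iris→Machine M7, Ridgeline→Machine M2 = 6736 ops/s.
Swapping Cove↔Iris (Cove→Machine M3 2368 ops/s, Iris→Machine M7 1620 ops/s) loses 66.
Checked against all permutations: 6802 ops/s is optimal.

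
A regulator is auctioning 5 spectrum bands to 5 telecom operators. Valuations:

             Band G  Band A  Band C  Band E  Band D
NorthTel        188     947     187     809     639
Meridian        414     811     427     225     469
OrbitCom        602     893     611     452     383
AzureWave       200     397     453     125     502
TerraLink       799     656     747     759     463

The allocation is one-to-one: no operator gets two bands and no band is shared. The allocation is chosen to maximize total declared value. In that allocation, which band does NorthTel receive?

This is the linear assignment problem.
Optimal: NorthTel→Band E ($809M), Meridian→Band A ($811M), OrbitCom→Band C ($611M), AzureWave→Band D ($502M), TerraLink→Band G ($799M) — total 809+811+611+502+799 = $3532M.
Row-greedy (each operator in turn takes its best remaining band) gives $2986M, worse by 546.
Next-best assignment: NorthTel→Band E, Meridian→Band A, OrbitCom→Band G, AzureWave→Band D, TerraLink→Band C = $3471M.
NorthTel's own top band is Band A ($947M), but forcing NorthTel→Band A and reassigning the rest optimally gives only $3237M — worse by 295.

NorthTel receives Band E.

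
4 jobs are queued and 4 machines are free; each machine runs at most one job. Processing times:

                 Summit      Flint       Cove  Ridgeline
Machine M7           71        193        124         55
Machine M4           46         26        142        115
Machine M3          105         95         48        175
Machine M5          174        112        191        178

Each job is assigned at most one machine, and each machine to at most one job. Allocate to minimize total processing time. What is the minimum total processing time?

Minimum total: 261 min

Optimal: Summit→Machine M4 (46 min), Flint→Machine M5 (112 min), Cove→Machine M3 (48 min), Ridgeline→Machine M7 (55 min) — total 46+112+48+55 = 261 min.
Column-greedy (each machine in turn goes to its cheapest remaining job) gives 303 min, worse by 42.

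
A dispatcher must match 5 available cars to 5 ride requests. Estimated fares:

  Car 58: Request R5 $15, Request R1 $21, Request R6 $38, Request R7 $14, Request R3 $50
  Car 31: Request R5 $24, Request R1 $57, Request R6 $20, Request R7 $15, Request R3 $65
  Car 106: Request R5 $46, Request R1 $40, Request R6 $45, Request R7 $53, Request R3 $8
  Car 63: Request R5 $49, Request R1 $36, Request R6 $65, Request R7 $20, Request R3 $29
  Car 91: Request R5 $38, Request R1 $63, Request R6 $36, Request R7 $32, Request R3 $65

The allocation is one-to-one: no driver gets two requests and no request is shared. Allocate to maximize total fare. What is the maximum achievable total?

This is the linear assignment problem.
Optimal: Car 58→Request R6 ($38), Car 31→Request R3 ($65), Car 106→Request R7 ($53), Car 63→Request R5 ($49), Car 91→Request R1 ($63) — total 38+65+53+49+63 = $268.
Max-entry greedy (repeatedly take the single best remaining cell) gives $261, worse by 7.
Next-best assignment: Car 58→Request R3, Car 31→Request R1, Car 106→Request R7, Car 63→Request R6, Car 91→Request R5 = $263.

Maximum total: $268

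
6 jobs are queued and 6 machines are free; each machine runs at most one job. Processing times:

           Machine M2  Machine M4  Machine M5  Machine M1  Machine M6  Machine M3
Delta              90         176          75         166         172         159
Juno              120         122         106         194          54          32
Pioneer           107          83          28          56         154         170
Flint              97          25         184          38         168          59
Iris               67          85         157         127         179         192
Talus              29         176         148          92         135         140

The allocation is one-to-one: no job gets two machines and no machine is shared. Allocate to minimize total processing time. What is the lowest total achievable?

Treat this as an assignment problem: match each job to one machine.
Optimal: Delta→Machine M5 (75 min), Juno→Machine M6 (54 min), Pioneer→Machine M1 (56 min), Flint→Machine M3 (59 min), Iris→Machine M4 (85 min), Talus→Machine M2 (29 min) — total 75+54+56+59+85+29 = 358 min.
Min-entry greedy (repeatedly take the single cheapest remaining cell) gives 413 min, worse by 55.
Checked against all permutations: 358 min is optimal.

Min total: 358 min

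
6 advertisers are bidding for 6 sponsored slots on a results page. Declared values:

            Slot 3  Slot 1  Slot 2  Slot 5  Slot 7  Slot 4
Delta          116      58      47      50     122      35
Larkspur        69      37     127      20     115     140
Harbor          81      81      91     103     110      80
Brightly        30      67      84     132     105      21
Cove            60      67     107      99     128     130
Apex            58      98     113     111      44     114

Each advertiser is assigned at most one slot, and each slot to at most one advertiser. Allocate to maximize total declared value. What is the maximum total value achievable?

Treat this as an assignment problem: match each advertiser to one slot.
Optimal: Delta→Slot 3 ($116), Larkspur→Slot 2 ($127), Harbor→Slot 7 ($110), Brightly→Slot 5 ($132), Cove→Slot 4 ($130), Apex→Slot 1 ($98) — total 116+127+110+132+130+98 = $713.
Max-entry greedy (repeatedly take the single best remaining cell) gives $710, worse by 3.

Max total: $713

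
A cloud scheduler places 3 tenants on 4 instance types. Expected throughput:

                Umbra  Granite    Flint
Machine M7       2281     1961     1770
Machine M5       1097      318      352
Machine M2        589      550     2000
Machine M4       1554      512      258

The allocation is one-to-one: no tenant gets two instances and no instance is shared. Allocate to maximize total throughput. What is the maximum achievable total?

Max total: 5515 ops/s

Optimal: Umbra→Machine M4 (1554 ops/s), Granite→Machine M7 (1961 ops/s), Flint→Machine M2 (2000 ops/s) — total 1554+1961+2000 = 5515 ops/s.
Column-greedy (each instance in turn goes to its best remaining tenant) gives 3183 ops/s, worse by 2332.
Swapping Granite↔Umbra (Granite→Machine M4 512 ops/s, Umbra→Machine M7 2281 ops/s) loses 722.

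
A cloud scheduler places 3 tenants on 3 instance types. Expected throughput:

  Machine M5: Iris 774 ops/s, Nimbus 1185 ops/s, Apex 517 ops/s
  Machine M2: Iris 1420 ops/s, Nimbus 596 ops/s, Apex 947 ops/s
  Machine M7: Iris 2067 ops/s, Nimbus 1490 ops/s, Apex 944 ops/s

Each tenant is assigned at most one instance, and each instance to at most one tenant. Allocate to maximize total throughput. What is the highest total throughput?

Maximum total: 4199 ops/s

This is the linear assignment problem.
Optimal: Iris→Machine M7 (2067 ops/s), Nimbus→Machine M5 (1185 ops/s), Apex→Machine M2 (947 ops/s) — total 2067+1185+947 = 4199 ops/s.
Column-greedy (each instance in turn goes to its best remaining tenant) gives 3549 ops/s, worse by 650.
Swapping Iris↔Nimbus (Iris→Machine M5 774 ops/s, Nimbus→Machine M7 1490 ops/s) loses 988.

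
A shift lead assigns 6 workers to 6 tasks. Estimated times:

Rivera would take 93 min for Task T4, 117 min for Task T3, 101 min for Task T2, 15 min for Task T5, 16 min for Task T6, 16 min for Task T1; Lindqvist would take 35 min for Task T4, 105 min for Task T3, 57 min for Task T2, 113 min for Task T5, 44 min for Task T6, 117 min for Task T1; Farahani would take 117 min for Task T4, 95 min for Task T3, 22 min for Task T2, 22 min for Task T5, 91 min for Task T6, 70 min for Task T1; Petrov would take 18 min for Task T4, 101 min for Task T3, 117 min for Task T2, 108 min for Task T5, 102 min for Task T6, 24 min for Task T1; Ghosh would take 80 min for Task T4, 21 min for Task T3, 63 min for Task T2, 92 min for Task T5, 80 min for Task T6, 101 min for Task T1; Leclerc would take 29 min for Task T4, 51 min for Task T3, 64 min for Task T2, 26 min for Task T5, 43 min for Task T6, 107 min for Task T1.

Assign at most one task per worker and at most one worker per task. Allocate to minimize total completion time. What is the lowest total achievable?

Optimal: Rivera→Task T6 (16 min), Lindqvist→Task T4 (35 min), Farahani→Task T2 (22 min), Petrov→Task T1 (24 min), Ghosh→Task T3 (21 min), Leclerc→Task T5 (26 min) — total 16+35+22+24+21+26 = 144 min.
Min-entry greedy (repeatedly take the single cheapest remaining cell) gives 236 min, worse by 92.
Next-best assignment: Rivera→Task T1, Lindqvist→Task T6, Farahani→Task T2, Petrov→Task T4, Ghosh→Task T3, Leclerc→Task T5 = 147 min.
Checked against all permutations: 144 min is optimal.

Minimum total: 144 min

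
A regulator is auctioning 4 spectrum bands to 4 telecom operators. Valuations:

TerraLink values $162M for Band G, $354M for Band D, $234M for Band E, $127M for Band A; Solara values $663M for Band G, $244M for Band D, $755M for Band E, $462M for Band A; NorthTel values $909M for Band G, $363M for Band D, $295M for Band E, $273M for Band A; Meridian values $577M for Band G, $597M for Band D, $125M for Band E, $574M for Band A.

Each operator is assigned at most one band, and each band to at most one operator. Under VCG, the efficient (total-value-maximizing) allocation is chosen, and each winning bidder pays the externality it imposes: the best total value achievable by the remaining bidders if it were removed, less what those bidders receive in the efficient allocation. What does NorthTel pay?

Efficient allocation: TerraLink→Band D ($354M), Solara→Band E ($755M), NorthTel→Band G ($909M), Meridian→Band A ($574M); total welfare W = $2592M.
NorthTel receives Band G at value $909M, so the others get W − 909 = $1683M.
Without NorthTel: best allocation of the remaining 3 bidders over all 4 bands is TerraLink→Band D ($354M), Solara→Band E ($755M), Meridian→Band G ($577M), total $1686M.
VCG payment = (others' best without NorthTel) − (others' welfare with NorthTel) = 1686 − 1683 = $3M.

NorthTel pays $3M.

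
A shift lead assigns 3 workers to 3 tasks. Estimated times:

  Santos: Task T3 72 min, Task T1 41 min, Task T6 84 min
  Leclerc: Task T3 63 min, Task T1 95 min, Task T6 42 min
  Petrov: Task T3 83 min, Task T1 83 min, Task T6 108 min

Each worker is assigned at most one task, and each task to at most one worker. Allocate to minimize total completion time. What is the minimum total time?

Min total: 166 min

Optimal: Santos→Task T1 (41 min), Leclerc→Task T6 (42 min), Petrov→Task T3 (83 min) — total 41+42+83 = 166 min.
Next-best assignment: Santos→Task T3, Leclerc→Task T6, Petrov→Task T1 = 197 min.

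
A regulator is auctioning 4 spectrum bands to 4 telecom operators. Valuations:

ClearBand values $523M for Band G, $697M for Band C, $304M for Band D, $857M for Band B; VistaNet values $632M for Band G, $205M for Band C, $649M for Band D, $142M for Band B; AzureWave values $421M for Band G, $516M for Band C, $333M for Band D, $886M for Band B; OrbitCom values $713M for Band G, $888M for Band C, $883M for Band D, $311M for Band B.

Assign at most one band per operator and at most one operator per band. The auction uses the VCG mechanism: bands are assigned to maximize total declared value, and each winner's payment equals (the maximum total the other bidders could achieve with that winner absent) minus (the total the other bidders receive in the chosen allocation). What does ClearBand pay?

Efficient allocation: ClearBand→Band C ($697M), VistaNet→Band G ($632M), AzureWave→Band B ($886M), OrbitCom→Band D ($883M); total welfare W = $3098M.
ClearBand receives Band C at value $697M, so the others get W − 697 = $2401M.
Without ClearBand: best allocation of the remaining 3 bidders over all 4 bands is VistaNet→Band D ($649M), AzureWave→Band B ($886M), OrbitCom→Band C ($888M), total $2423M.
VCG payment = (others' best without ClearBand) − (others' welfare with ClearBand) = 2423 − 2401 = $22M.

ClearBand pays $22M.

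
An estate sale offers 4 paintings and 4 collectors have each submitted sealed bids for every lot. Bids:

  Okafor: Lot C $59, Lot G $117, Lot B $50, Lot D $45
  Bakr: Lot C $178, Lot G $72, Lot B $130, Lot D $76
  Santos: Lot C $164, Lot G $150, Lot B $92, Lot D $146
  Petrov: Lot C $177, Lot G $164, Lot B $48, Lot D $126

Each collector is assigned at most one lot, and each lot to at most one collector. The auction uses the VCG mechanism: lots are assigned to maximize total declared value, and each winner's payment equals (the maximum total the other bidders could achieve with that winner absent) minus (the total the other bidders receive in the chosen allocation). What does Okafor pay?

Efficient allocation: Okafor→Lot G ($117), Bakr→Lot B ($130), Santos→Lot D ($146), Petrov→Lot C ($177); total welfare W = $570.
Okafor receives Lot G at value $117, so the others get W − 117 = $453.
Without Okafor: best allocation of the remaining 3 bidders over all 4 lots is Bakr→Lot C ($178), Santos→Lot D ($146), Petrov→Lot G ($164), total $488.
VCG payment = (others' best without Okafor) − (others' welfare with Okafor) = 488 − 453 = $35.

Okafor pays $35.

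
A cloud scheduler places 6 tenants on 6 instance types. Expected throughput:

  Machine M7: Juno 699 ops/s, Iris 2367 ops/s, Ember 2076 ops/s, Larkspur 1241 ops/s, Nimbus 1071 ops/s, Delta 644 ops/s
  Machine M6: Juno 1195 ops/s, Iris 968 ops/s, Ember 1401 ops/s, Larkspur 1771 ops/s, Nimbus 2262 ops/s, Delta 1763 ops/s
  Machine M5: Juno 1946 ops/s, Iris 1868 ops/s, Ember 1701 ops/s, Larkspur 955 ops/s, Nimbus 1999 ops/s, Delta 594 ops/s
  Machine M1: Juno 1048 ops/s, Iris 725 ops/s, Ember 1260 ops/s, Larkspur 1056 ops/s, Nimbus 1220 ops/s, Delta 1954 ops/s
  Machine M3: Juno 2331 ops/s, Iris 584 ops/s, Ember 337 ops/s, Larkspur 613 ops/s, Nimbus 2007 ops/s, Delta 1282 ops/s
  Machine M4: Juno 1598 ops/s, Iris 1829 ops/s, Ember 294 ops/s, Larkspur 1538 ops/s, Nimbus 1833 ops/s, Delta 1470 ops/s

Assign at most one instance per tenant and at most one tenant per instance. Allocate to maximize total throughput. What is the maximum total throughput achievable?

Maximum total: 12153 ops/s

Optimal: Juno→Machine M3 (2331 ops/s), Iris→Machine M7 (2367 ops/s), Ember→Machine M5 (1701 ops/s), Larkspur→Machine M4 (1538 ops/s), Nimbus→Machine M6 (2262 ops/s), Delta→Machine M1 (1954 ops/s) — total 2331+2367+1701+1538+2262+1954 = 12153 ops/s.
Next-best assignment: Juno→Machine M3, Iris→Machine M5, Ember→Machine M7, Larkspur→Machine M4, Nimbus→Machine M6, Delta→Machine M1 = 12029 ops/s.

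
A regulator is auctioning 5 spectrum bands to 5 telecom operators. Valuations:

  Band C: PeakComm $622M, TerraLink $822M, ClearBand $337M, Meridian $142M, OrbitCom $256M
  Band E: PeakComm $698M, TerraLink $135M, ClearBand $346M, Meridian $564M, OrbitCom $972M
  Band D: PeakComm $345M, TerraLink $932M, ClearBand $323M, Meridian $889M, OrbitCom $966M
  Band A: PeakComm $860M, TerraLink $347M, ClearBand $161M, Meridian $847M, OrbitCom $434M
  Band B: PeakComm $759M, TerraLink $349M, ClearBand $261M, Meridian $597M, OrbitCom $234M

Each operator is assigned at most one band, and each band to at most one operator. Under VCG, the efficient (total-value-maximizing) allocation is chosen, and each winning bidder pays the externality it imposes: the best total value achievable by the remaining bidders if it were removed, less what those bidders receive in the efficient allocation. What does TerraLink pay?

TerraLink pays $143M.

Efficient allocation: PeakComm→Band B ($759M), TerraLink→Band D ($932M), ClearBand→Band C ($337M), Meridian→Band A ($847M), OrbitCom→Band E ($972M); total welfare W = $3847M.
TerraLink receives Band D at value $932M, so the others get W − 932 = $2915M.
Without TerraLink: best allocation of the remaining 4 bidders over all 5 bands is PeakComm→Band A ($860M), ClearBand→Band C ($337M), Meridian→Band D ($889M), OrbitCom→Band E ($972M), total $3058M.
VCG payment = (others' best without TerraLink) − (others' welfare with TerraLink) = 3058 − 2915 = $143M.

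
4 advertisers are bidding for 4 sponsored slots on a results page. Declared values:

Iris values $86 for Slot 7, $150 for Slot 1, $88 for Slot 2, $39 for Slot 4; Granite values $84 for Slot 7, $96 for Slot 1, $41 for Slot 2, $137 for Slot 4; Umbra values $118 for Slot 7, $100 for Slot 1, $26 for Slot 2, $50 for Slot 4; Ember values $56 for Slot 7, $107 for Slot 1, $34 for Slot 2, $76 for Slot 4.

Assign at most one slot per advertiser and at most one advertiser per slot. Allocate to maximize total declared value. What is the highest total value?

Max total: $450

Optimal: Iris→Slot 2 ($88), Granite→Slot 4 ($137), Umbra→Slot 7 ($118), Ember→Slot 1 ($107) — total 88+137+118+107 = $450.
Row-greedy (each advertiser in turn takes its best remaining slot) gives $439, worse by 11.
Next-best assignment: Iris→Slot 1, Granite→Slot 4, Umbra→Slot 7, Ember→Slot 2 = $439.
Swapping Ember↔Granite (Ember→Slot 4 $76, Granite→Slot 1 $96) loses 72.
Checked against all permutations: $450 is optimal.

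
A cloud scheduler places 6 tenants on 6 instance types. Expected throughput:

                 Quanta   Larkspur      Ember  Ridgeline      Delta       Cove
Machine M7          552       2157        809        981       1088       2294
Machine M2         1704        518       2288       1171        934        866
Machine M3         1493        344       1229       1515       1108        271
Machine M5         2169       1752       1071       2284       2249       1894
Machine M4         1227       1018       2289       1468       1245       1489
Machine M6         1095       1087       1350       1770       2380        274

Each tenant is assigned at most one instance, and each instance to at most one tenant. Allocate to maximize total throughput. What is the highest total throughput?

Optimal: Quanta→Machine M3 (1493 ops/s), Larkspur→Machine M7 (2157 ops/s), Ember→Machine M2 (2288 ops/s), Ridgeline→Machine M5 (2284 ops/s), Delta→Machine M6 (2380 ops/s), Cove→Machine M4 (1489 ops/s) — total 1493+2157+2288+2284+2380+1489 = 12091 ops/s.
Column-greedy (each instance in turn goes to its best remaining tenant) gives 10660 ops/s, worse by 1431.
Every other assignment is strictly worse.

Max total: 12091 ops/s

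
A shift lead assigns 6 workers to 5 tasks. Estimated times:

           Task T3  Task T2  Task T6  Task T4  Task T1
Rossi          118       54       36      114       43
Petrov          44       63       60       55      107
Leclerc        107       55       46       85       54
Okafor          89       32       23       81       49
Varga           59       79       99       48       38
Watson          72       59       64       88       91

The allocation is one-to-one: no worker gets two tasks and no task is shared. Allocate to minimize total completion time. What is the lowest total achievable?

Minimum total: 213 min

Optimal: Petrov→Task T3 (44 min), Leclerc→Task T2 (55 min), Okafor→Task T6 (23 min), Varga→Task T4 (48 min), Rossi→Task T1 (43 min) — total 44+55+23+48+43 = 213 min.
Min-entry greedy (repeatedly take the single cheapest remaining cell) gives 244 min, worse by 31.
Checked against all permutations: 213 min is optimal.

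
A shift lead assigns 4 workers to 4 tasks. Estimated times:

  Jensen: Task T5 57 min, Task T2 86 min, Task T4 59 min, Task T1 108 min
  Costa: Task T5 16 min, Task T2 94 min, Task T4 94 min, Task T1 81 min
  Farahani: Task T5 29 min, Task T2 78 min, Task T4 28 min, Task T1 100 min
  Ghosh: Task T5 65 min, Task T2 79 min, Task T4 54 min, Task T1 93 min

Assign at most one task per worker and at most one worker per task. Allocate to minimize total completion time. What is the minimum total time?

Treat this as an assignment problem: match each worker to one task.
Optimal: Jensen→Task T2 (86 min), Costa→Task T5 (16 min), Farahani→Task T4 (28 min), Ghosh→Task T1 (93 min) — total 86+16+28+93 = 223 min.
Column-greedy (each task in turn goes to its cheapest remaining worker) gives 256 min, worse by 33.
Next-best assignment: Jensen→Task T1, Costa→Task T5, Farahani→Task T4, Ghosh→Task T2 = 231 min.
Swapping Ghosh↔Costa (Ghosh→Task T5 65 min, Costa→Task T1 81 min) adds 37.

Min total: 223 min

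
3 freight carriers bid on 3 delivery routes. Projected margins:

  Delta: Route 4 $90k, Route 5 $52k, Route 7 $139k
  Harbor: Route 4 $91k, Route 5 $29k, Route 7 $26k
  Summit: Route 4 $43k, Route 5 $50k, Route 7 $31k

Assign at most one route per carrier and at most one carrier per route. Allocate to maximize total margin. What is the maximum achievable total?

Maximum total: $280k

Treat this as an assignment problem: match each carrier to one route.
Optimal: Delta→Route 7 ($139k), Harbor→Route 4 ($91k), Summit→Route 5 ($50k) — total 139+91+50 = $280k.
Next-best assignment: Delta→Route 7, Harbor→Route 5, Summit→Route 4 = $211k.
Every other assignment is strictly worse.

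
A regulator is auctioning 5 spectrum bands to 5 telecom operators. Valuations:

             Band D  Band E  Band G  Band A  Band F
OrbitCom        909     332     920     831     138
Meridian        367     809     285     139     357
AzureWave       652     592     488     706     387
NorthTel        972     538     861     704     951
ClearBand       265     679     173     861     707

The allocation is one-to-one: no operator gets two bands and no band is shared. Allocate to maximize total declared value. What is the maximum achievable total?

Maximum total: $4193M

This is the linear assignment problem.
Optimal: OrbitCom→Band G ($920M), Meridian→Band E ($809M), AzureWave→Band D ($652M), NorthTel→Band F ($951M), ClearBand→Band A ($861M) — total 920+809+652+951+861 = $4193M.
Max-entry greedy (repeatedly take the single best remaining cell) gives $3949M, worse by 244.
Next-best assignment: OrbitCom→Band G, Meridian→Band E, AzureWave→Band A, NorthTel→Band D, ClearBand→Band F = $4114M.
Swapping Meridian↔AzureWave (Meridian→Band D $367M, AzureWave→Band E $592M) loses 502.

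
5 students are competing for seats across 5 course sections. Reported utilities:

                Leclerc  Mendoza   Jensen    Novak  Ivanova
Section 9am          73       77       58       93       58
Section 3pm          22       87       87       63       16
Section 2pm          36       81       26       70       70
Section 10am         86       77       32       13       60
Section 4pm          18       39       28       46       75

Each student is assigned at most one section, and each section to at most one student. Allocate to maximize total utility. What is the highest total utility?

Max total: 422 points

Optimal: Leclerc→Section 10am (86 points), Mendoza→Section 2pm (81 points), Jensen→Section 3pm (87 points), Novak→Section 9am (93 points), Ivanova→Section 4pm (75 points) — total 86+81+87+93+75 = 422 points.
Row-greedy (each student in turn takes its best remaining section) gives 376 points, worse by 46.
Next-best assignment: Leclerc→Section 10am, Mendoza→Section 9am, Jensen→Section 3pm, Novak→Section 2pm, Ivanova→Section 4pm = 395 points.
Checked against all permutations: 422 points is optimal.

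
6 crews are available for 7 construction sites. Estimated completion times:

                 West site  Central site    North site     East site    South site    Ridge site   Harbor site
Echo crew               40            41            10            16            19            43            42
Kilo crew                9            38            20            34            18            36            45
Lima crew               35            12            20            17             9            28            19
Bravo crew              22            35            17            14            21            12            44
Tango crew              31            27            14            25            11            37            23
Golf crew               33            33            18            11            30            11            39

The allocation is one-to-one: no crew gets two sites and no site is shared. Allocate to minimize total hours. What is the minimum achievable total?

Optimal: Echo crew→North site (10 hours), Kilo crew→West site (9 hours), Lima crew→Central site (12 hours), Bravo crew→Ridge site (12 hours), Tango crew→South site (11 hours), Golf crew→East site (11 hours) — total 10+9+12+12+11+11 = 65 hours.
Row-greedy (each crew in turn takes its cheapest remaining site) gives 74 hours, worse by 9.
No other one-to-one assignment undercuts 65 hours.

Min total: 65 hours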